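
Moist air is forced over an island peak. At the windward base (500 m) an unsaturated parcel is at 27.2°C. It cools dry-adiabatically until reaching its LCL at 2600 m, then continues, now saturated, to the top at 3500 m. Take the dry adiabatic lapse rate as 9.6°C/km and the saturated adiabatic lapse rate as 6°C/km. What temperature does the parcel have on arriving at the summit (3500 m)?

500–2600 m, dry: Δz = 2.1 km ⇒ ΔT = -20.16°C; T = 7.04°C
2600–3500 m, saturated: Δz = 0.9 km ⇒ ΔT = -5.4°C; T = 1.64°C

1.64°C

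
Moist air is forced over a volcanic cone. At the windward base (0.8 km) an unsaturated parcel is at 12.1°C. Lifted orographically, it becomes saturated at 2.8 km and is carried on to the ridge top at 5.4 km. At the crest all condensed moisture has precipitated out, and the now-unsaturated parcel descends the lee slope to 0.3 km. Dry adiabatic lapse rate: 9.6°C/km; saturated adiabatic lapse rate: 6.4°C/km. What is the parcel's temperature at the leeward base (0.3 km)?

Dry to 2800 m: -9.6 × 2 km = -19.2°C, so T = -7.1°C.
Saturated to 5400 m: -6.4 × 2.6 km = -16.64°C, so T = -23.74°C.
Dry descent to 300 m: +9.6 × 5.1 km = +48.96°C, so T = 25.22°C.

25.22°C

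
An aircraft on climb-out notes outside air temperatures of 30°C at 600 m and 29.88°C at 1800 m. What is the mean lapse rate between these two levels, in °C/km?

Γ = −ΔT/Δz = (30 − 29.88) / (1800 − 600) m
  = 0.12°C / 1.2 km = 0.1°C/km

0.1°C/km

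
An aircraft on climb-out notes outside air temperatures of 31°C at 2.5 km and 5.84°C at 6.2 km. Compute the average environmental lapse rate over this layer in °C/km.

6.8°C/km

Γ = −ΔT/Δz = (31 − 5.84) / (6200 − 2500) m
  = 25.16°C / 3.7 km = 6.8°C/km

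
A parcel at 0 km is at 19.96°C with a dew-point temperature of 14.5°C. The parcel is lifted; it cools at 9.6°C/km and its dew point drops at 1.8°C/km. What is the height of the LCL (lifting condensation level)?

T and T_d converge at 9.6 − 1.8 = 7.8°C per km
Height above start = (19.96 − 14.5) / 7.8 = 0.7 km
LCL altitude = 0 m + 700 m = 700 m

0.7 km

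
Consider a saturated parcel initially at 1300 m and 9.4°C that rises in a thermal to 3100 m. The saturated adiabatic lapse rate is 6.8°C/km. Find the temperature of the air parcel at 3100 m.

-2.84°C

Saturated adiabatic to 3100 m: -6.8 × 1.8 km = -12.24°C, so T = -2.84°C.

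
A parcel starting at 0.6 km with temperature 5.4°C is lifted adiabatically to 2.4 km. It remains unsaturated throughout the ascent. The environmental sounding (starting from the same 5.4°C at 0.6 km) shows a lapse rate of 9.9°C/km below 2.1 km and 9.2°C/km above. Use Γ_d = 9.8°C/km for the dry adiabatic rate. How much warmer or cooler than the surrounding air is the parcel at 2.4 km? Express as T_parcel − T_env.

-0.03°C (parcel cooler than environment)

Parcel:
  600 → 2400 m (dry, 9.8°C/km): ΔT = -9.8 × 1.8 = -17.64°C → T = -12.24°C
Environment:
  600 → 2100 m (environment, lower layer, 9.9°C/km): ΔT = -9.9 × 1.5 = -14.85°C → T = -9.45°C
  2100 → 2400 m (environment, upper layer, 9.2°C/km): ΔT = -9.2 × 0.3 = -2.76°C → T = -12.21°C
T_parcel − T_env = -12.24 − (-12.21) = -0.03°C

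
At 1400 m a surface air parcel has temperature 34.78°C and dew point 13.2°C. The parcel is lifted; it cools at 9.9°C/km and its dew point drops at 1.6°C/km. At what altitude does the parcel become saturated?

T and T_d converge at 9.9 − 1.6 = 8.3°C per km
Height above start = (34.78 − 13.2) / 8.3 = 2.6 km
LCL altitude = 1400 m + 2600 m = 4000 m

4000 m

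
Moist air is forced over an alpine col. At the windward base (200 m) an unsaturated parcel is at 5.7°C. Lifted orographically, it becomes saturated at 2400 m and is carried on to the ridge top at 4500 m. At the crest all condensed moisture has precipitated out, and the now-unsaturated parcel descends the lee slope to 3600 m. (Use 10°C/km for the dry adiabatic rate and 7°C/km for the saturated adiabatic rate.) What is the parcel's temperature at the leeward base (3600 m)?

-22°C

200–2400 m, dry: Δz = 2.2 km ⇒ ΔT = -22°C; T = -16.3°C
2400–4500 m, saturated: Δz = 2.1 km ⇒ ΔT = -14.7°C; T = -31°C
4500–3600 m, dry descent: Δz = 0.9 km ⇒ ΔT = +9°C; T = -22°C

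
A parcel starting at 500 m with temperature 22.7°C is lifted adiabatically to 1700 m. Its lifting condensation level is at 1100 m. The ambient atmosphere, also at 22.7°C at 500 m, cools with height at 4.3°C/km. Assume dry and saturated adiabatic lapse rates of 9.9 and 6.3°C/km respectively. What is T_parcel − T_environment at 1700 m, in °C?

Parcel:
  500–1100 m, dry: Δz = 0.6 km ⇒ ΔT = -5.94°C; T = 16.76°C
  1100–1700 m, saturated: Δz = 0.6 km ⇒ ΔT = -3.78°C; T = 12.98°C
Environment:
  500–1700 m, environment: Δz = 1.2 km ⇒ ΔT = -5.16°C; T = 17.54°C
T_parcel − T_env = 12.98 − 17.54 = -4.56°C

-4.56°C (parcel cooler than environment)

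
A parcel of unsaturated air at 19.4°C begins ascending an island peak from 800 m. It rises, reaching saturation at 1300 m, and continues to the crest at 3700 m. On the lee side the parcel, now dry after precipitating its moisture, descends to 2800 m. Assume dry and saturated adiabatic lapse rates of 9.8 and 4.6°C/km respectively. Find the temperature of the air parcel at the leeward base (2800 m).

Dry to 1300 m: -9.8 × 0.5 km = -4.9°C, so T = 14.5°C.
Saturated to 3700 m: -4.6 × 2.4 km = -11.04°C, so T = 3.46°C.
Dry descent to 2800 m: +9.8 × 0.9 km = +8.82°C, so T = 12.28°C.

12.28°C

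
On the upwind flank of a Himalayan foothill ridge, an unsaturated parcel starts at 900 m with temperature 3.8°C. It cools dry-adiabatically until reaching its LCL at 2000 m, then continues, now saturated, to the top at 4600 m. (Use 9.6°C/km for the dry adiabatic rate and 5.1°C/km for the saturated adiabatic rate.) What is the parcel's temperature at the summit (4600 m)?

Dry to 2000 m: -9.6 × 1.1 km = -10.56°C, so T = -6.76°C.
Saturated to 4600 m: -5.1 × 2.6 km = -13.26°C, so T = -20.02°C.

-20.02°C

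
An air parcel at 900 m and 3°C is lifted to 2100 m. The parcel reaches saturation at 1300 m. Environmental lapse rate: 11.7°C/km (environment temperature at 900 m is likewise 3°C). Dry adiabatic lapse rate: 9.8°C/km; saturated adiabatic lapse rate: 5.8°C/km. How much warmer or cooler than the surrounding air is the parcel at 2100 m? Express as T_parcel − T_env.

Parcel:
  900–1300 m, dry: Δz = 0.4 km ⇒ ΔT = -3.92°C; T = -0.92°C
  1300–2100 m, saturated: Δz = 0.8 km ⇒ ΔT = -4.64°C; T = -5.56°C
Environment:
  900–2100 m, environment: Δz = 1.2 km ⇒ ΔT = -14.04°C; T = -11.04°C
T_parcel − T_env = -5.56 − (-11.04) = +5.48°C

+5.48°C (parcel warmer than environment)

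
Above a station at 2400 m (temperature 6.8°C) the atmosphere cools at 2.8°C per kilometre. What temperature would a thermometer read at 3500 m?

From 2400 m to 3500 m (environmental): cools by 2.8 × 1.1 = 3.08°C, giving 3.72°C.

3.72°C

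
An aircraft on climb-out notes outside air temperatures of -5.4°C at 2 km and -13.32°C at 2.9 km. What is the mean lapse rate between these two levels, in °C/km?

8.8°C/km

Γ = −ΔT/Δz = (-5.4 − (-13.32)) / (2900 − 2000) m
  = 7.92°C / 0.9 km = 8.8°C/km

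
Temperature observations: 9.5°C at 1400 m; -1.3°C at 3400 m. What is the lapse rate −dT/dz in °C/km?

Γ = −ΔT/Δz = (9.5 − (-1.3)) / (3400 − 1400) m
  = 10.8°C / 2 km = 5.4°C/km

5.4°C/km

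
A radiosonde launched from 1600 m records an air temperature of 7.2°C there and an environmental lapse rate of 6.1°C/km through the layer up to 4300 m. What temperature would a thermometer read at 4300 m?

-9.27°C

From 1600 m to 4300 m (environmental): cools by 6.1 × 2.7 = 16.47°C, giving -9.27°C.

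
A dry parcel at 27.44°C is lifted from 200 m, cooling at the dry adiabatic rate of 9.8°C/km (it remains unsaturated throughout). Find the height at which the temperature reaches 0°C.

Height above start = (27.44 − 0) / 9.8 = 2.8 km
Altitude = 200 m + 2800 m = 3000 m

3000 m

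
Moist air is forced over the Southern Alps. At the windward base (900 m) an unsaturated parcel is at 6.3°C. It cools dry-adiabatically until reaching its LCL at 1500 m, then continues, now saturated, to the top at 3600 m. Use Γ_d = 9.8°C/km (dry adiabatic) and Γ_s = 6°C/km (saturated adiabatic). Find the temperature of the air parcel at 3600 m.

-12.18°C

900–1500 m, dry: Δz = 0.6 km ⇒ ΔT = -5.88°C; T = 0.42°C
1500–3600 m, saturated: Δz = 2.1 km ⇒ ΔT = -12.6°C; T = -12.18°C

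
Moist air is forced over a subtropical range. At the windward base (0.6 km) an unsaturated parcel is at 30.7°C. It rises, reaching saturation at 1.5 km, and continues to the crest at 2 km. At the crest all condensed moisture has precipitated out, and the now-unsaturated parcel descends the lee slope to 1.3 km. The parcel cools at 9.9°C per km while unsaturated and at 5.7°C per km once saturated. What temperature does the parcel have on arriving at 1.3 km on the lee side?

600–1500 m, dry: Δz = 0.9 km ⇒ ΔT = -8.91°C; T = 21.79°C
1500–2000 m, saturated: Δz = 0.5 km ⇒ ΔT = -2.85°C; T = 18.94°C
2000–1300 m, dry descent: Δz = 0.7 km ⇒ ΔT = +6.93°C; T = 25.87°C

25.87°C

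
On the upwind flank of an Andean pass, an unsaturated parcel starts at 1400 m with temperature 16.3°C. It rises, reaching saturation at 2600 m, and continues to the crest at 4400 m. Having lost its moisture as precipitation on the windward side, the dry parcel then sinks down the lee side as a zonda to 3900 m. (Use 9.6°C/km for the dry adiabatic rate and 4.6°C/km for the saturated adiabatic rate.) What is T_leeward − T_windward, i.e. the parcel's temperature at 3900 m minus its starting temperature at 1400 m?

1400–2600 m, dry: Δz = 1.2 km ⇒ ΔT = -11.52°C; T = 4.78°C
2600–4400 m, saturated: Δz = 1.8 km ⇒ ΔT = -8.28°C; T = -3.5°C
4400–3900 m, dry descent: Δz = 0.5 km ⇒ ΔT = +4.8°C; T = 1.3°C
Net change vs windward start: 1.3 − 16.3 = -15°C

-15°C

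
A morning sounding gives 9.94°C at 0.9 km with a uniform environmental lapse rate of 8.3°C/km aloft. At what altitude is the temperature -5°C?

Height above start = (9.94 − (-5)) / 8.3 = 1.8 km
Altitude = 900 m + 1800 m = 2700 m

2.7 km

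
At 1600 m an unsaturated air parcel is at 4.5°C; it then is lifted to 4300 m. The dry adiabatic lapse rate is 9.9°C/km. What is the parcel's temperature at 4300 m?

Dry adiabatic to 4300 m: -9.9 × 2.7 km = -26.73°C, so T = -22.23°C.

-22.23°C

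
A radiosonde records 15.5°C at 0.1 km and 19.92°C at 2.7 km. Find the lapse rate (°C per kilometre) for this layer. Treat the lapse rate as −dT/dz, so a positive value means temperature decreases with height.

Γ = −ΔT/Δz = (15.5 − 19.92) / (2700 − 100) m
  = -4.42°C / 2.6 km = -1.7°C/km

-1.7°C/km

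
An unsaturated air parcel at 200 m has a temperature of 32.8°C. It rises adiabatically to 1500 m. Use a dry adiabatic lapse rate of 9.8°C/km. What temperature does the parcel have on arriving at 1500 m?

200–1500 m, dry adiabatic: Δz = 1.3 km ⇒ ΔT = -12.74°C; T = 20.06°C

20.06°C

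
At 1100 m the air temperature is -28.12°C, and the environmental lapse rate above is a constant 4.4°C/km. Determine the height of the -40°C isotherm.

Height above start = (-28.12 − (-40)) / 4.4 = 2.7 km
Altitude = 1100 m + 2700 m = 3800 m

3800 m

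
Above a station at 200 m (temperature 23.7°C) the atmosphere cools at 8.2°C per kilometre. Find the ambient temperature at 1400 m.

13.86°C

Environmental to 1400 m: -8.2 × 1.2 km = -9.84°C, so T = 13.86°C.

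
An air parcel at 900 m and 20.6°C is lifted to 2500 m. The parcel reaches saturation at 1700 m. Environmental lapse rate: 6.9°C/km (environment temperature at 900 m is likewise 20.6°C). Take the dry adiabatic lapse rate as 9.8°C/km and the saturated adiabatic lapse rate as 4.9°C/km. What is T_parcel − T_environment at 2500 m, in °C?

-0.72°C (parcel cooler than environment)

Parcel:
  From 900 m to 1700 m (dry): cools by 9.8 × 0.8 = 7.84°C, giving 12.76°C.
  From 1700 m to 2500 m (saturated): cools by 4.9 × 0.8 = 3.92°C, giving 8.84°C.
Environment:
  From 900 m to 2500 m (environment): cools by 6.9 × 1.6 = 11.04°C, giving 9.56°C.
T_parcel − T_env = 8.84 − 9.56 = -0.72°C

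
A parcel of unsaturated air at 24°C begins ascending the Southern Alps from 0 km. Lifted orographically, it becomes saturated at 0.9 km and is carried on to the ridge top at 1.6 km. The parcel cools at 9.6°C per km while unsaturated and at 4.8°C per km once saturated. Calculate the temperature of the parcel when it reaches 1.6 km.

0 → 900 m (dry, 9.6°C/km): ΔT = -9.6 × 0.9 = -8.64°C → T = 15.36°C
900 → 1600 m (saturated, 4.8°C/km): ΔT = -4.8 × 0.7 = -3.36°C → T = 12°C

12°C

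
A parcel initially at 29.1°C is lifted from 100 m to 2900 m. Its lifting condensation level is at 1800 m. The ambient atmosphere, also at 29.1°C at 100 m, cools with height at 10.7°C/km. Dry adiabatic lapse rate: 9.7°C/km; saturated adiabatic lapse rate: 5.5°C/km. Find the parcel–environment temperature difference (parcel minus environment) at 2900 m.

+7.42°C (parcel warmer than environment)

Parcel:
  100–1800 m, dry: Δz = 1.7 km ⇒ ΔT = -16.49°C; T = 12.61°C
  1800–2900 m, saturated: Δz = 1.1 km ⇒ ΔT = -6.05°C; T = 6.56°C
Environment:
  100–2900 m, environment: Δz = 2.8 km ⇒ ΔT = -29.96°C; T = -0.86°C
T_parcel − T_env = 6.56 − (-0.86) = +7.42°C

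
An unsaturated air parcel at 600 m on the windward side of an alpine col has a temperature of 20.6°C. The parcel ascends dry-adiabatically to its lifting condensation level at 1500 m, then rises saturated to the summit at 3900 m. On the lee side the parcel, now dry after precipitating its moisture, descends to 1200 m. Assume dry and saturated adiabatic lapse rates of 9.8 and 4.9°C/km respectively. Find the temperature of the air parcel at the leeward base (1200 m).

26.48°C

600 → 1500 m (dry, 9.8°C/km): ΔT = -9.8 × 0.9 = -8.82°C → T = 11.78°C
1500 → 3900 m (saturated, 4.9°C/km): ΔT = -4.9 × 2.4 = -11.76°C → T = 0.02°C
3900 → 1200 m (dry descent, 9.8°C/km): ΔT = +9.8 × 2.7 = +26.46°C → T = 26.48°C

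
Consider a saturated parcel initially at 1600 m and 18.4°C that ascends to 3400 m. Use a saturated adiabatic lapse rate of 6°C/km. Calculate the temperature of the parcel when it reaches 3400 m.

From 1600 m to 3400 m (saturated adiabatic): cools by 6 × 1.8 = 10.8°C, giving 7.6°C.

7.6°C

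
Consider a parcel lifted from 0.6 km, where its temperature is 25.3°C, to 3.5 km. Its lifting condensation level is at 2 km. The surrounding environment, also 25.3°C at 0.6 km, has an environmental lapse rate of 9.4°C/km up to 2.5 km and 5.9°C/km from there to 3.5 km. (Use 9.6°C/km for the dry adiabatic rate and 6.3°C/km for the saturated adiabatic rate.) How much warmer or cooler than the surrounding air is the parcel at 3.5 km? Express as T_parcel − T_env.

+0.87°C (parcel warmer than environment)

Parcel:
  Dry to 2000 m: -9.6 × 1.4 km = -13.44°C, so T = 11.86°C.
  Saturated to 3500 m: -6.3 × 1.5 km = -9.45°C, so T = 2.41°C.
Environment:
  Environment, lower layer to 2500 m: -9.4 × 1.9 km = -17.86°C, so T = 7.44°C.
  Environment, upper layer to 3500 m: -5.9 × 1 km = -5.9°C, so T = 1.54°C.
T_parcel − T_env = 2.41 − 1.54 = +0.87°C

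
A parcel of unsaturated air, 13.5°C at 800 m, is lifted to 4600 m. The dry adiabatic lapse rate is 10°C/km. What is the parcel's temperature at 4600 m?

-24.5°C

800–4600 m, dry adiabatic: Δz = 3.8 km ⇒ ΔT = -38°C; T = -24.5°C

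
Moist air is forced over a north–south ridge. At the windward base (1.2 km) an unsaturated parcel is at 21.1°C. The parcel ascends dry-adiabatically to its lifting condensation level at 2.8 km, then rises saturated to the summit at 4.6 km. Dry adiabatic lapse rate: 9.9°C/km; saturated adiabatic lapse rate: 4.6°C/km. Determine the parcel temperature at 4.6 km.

1200–2800 m, dry: Δz = 1.6 km ⇒ ΔT = -15.84°C; T = 5.26°C
2800–4600 m, saturated: Δz = 1.8 km ⇒ ΔT = -8.28°C; T = -3.02°C

-3.02°C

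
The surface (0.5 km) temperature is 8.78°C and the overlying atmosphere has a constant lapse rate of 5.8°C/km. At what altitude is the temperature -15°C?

Height above start = (8.78 − (-15)) / 5.8 = 4.1 km
Altitude = 500 m + 4100 m = 4600 m

4.6 km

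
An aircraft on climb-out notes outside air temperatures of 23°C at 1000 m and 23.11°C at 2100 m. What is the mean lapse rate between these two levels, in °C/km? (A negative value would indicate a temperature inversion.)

-0.1°C/km

Γ = −ΔT/Δz = (23 − 23.11) / (2100 − 1000) m
  = -0.11°C / 1.1 km = -0.1°C/km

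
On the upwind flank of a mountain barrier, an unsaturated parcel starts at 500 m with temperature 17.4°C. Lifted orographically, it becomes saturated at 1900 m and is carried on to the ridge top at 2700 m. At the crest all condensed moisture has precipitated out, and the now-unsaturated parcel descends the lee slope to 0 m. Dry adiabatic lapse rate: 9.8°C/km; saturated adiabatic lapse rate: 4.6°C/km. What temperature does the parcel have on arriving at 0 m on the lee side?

26.46°C

500 → 1900 m (dry, 9.8°C/km): ΔT = -9.8 × 1.4 = -13.72°C → T = 3.68°C
1900 → 2700 m (saturated, 4.6°C/km): ΔT = -4.6 × 0.8 = -3.68°C → T = 0°C
2700 → 0 m (dry descent, 9.8°C/km): ΔT = +9.8 × 2.7 = +26.46°C → T = 26.46°C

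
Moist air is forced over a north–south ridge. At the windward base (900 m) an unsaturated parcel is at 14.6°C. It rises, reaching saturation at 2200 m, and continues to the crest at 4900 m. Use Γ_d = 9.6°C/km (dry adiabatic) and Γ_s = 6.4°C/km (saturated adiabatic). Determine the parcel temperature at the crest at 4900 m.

-15.16°C

From 900 m to 2200 m (dry): cools by 9.6 × 1.3 = 12.48°C, giving 2.12°C.
From 2200 m to 4900 m (saturated): cools by 6.4 × 2.7 = 17.28°C, giving -15.16°C.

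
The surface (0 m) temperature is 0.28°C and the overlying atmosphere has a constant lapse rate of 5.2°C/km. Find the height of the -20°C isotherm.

3900 m

Height above start = (0.28 − (-20)) / 5.2 = 3.9 km
Altitude = 0 m + 3900 m = 3900 m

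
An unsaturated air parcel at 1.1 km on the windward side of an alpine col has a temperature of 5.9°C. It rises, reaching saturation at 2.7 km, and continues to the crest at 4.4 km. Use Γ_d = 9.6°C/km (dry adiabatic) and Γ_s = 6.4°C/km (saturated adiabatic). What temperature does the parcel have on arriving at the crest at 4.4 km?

Dry to 2700 m: -9.6 × 1.6 km = -15.36°C, so T = -9.46°C.
Saturated to 4400 m: -6.4 × 1.7 km = -10.88°C, so T = -20.34°C.

-20.34°C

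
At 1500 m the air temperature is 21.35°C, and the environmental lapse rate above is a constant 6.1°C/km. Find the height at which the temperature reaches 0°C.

5000 m

Height above start = (21.35 − 0) / 6.1 = 3.5 km
Altitude = 1500 m + 3500 m = 5000 m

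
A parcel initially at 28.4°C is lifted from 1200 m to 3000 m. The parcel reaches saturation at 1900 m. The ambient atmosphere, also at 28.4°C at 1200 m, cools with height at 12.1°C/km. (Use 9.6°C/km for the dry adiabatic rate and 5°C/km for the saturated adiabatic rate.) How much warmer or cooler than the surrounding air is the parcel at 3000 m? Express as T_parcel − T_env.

Parcel:
  Dry to 1900 m: -9.6 × 0.7 km = -6.72°C, so T = 21.68°C.
  Saturated to 3000 m: -5 × 1.1 km = -5.5°C, so T = 16.18°C.
Environment:
  Environment to 3000 m: -12.1 × 1.8 km = -21.78°C, so T = 6.62°C.
T_parcel − T_env = 16.18 − 6.62 = +9.56°C

+9.56°C (parcel warmer than environment)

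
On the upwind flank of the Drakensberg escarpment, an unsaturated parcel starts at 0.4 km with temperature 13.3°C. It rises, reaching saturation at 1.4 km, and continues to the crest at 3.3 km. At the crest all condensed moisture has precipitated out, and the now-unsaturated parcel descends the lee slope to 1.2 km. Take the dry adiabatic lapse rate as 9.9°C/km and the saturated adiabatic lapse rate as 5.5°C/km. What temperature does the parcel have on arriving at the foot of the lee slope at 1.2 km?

13.74°C

From 400 m to 1400 m (dry): cools by 9.9 × 1 = 9.9°C, giving 3.4°C.
From 1400 m to 3300 m (saturated): cools by 5.5 × 1.9 = 10.45°C, giving -7.05°C.
From 3300 m to 1200 m (dry descent): warms by 9.9 × 2.1 = 20.79°C, giving 13.74°C.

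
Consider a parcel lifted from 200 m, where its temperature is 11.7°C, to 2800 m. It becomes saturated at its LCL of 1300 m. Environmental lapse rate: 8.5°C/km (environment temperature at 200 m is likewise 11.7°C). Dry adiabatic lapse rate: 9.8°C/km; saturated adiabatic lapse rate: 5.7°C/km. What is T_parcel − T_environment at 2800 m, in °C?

+2.77°C (parcel warmer than environment)

Parcel:
  200 → 1300 m (dry, 9.8°C/km): ΔT = -9.8 × 1.1 = -10.78°C → T = 0.92°C
  1300 → 2800 m (saturated, 5.7°C/km): ΔT = -5.7 × 1.5 = -8.55°C → T = -7.63°C
Environment:
  200 → 2800 m (environment, 8.5°C/km): ΔT = -8.5 × 2.6 = -22.1°C → T = -10.4°C
T_parcel − T_env = -7.63 − (-10.4) = +2.77°C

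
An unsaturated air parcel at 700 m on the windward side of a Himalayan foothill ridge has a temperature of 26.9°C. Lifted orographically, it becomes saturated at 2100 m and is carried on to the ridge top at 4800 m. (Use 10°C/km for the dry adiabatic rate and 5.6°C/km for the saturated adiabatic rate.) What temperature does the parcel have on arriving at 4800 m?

-2.22°C

700–2100 m, dry: Δz = 1.4 km ⇒ ΔT = -14°C; T = 12.9°C
2100–4800 m, saturated: Δz = 2.7 km ⇒ ΔT = -15.12°C; T = -2.22°C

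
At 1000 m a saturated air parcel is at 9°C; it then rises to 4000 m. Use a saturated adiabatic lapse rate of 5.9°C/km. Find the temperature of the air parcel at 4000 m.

1000 → 4000 m (saturated adiabatic, 5.9°C/km): ΔT = -5.9 × 3 = -17.7°C → T = -8.7°C

-8.7°C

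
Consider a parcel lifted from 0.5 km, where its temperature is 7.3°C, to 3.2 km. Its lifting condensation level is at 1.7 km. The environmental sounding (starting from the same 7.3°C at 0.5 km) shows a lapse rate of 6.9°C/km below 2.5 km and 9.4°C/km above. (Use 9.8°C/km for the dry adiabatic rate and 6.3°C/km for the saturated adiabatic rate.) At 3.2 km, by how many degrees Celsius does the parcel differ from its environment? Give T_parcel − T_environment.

-0.83°C (parcel cooler than environment)

Parcel:
  Dry to 1700 m: -9.8 × 1.2 km = -11.76°C, so T = -4.46°C.
  Saturated to 3200 m: -6.3 × 1.5 km = -9.45°C, so T = -13.91°C.
Environment:
  Environment, lower layer to 2500 m: -6.9 × 2 km = -13.8°C, so T = -6.5°C.
  Environment, upper layer to 3200 m: -9.4 × 0.7 km = -6.58°C, so T = -13.08°C.
T_parcel − T_env = -13.91 − (-13.08) = -0.83°C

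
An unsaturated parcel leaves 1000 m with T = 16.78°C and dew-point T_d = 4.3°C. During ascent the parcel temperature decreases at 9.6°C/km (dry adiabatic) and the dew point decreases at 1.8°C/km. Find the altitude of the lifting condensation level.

T and T_d converge at 9.6 − 1.8 = 7.8°C per km
Height above start = (16.78 − 4.3) / 7.8 = 1.6 km
LCL altitude = 1000 m + 1600 m = 2600 m

2600 m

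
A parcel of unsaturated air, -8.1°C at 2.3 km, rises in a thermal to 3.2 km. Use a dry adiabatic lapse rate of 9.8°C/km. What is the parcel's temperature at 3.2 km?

-16.92°C

From 2300 m to 3200 m (dry adiabatic): cools by 9.8 × 0.9 = 8.82°C, giving -16.92°C.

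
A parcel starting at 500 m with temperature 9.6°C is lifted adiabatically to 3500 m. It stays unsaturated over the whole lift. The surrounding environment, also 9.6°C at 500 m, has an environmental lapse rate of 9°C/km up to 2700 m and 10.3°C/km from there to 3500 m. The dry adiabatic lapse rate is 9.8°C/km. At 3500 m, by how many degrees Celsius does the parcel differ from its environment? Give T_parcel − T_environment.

-1.36°C (parcel cooler than environment)

Parcel:
  Dry to 3500 m: -9.8 × 3 km = -29.4°C, so T = -19.8°C.
Environment:
  Environment, lower layer to 2700 m: -9 × 2.2 km = -19.8°C, so T = -10.2°C.
  Environment, upper layer to 3500 m: -10.3 × 0.8 km = -8.24°C, so T = -18.44°C.
T_parcel − T_env = -19.8 − (-18.44) = -1.36°C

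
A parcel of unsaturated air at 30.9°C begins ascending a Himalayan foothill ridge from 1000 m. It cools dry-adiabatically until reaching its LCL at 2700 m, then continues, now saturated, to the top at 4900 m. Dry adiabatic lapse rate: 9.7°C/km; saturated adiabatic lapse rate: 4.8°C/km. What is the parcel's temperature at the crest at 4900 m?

3.85°C

1000–2700 m, dry: Δz = 1.7 km ⇒ ΔT = -16.49°C; T = 14.41°C
2700–4900 m, saturated: Δz = 2.2 km ⇒ ΔT = -10.56°C; T = 3.85°C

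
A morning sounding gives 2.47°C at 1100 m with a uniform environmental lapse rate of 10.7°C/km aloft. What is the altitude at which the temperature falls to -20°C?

Height above start = (2.47 − (-20)) / 10.7 = 2.1 km
Altitude = 1100 m + 2100 m = 3200 m

3200 m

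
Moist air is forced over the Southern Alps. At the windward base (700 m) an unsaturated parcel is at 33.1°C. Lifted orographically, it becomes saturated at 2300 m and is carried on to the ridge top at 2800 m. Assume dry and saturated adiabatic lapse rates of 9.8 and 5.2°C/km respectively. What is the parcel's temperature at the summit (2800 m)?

14.82°C

700–2300 m, dry: Δz = 1.6 km ⇒ ΔT = -15.68°C; T = 17.42°C
2300–2800 m, saturated: Δz = 0.5 km ⇒ ΔT = -2.6°C; T = 14.82°C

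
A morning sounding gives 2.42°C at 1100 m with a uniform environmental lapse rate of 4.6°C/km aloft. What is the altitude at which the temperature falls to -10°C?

Height above start = (2.42 − (-10)) / 4.6 = 2.7 km
Altitude = 1100 m + 2700 m = 3800 m

3800 m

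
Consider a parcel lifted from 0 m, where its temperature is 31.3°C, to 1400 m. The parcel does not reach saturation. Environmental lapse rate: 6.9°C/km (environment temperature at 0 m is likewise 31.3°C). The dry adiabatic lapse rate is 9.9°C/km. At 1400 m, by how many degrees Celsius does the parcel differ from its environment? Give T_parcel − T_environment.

Parcel:
  From 0 m to 1400 m (dry): cools by 9.9 × 1.4 = 13.86°C, giving 17.44°C.
Environment:
  From 0 m to 1400 m (environment): cools by 6.9 × 1.4 = 9.66°C, giving 21.64°C.
T_parcel − T_env = 17.44 − 21.64 = -4.2°C

-4.2°C (parcel cooler than environment)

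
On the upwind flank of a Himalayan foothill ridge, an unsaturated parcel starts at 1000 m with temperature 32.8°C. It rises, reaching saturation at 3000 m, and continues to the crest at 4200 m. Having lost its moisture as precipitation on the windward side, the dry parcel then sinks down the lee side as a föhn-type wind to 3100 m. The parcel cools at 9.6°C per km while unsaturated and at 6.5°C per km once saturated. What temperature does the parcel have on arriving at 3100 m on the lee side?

From 1000 m to 3000 m (dry): cools by 9.6 × 2 = 19.2°C, giving 13.6°C.
From 3000 m to 4200 m (saturated): cools by 6.5 × 1.2 = 7.8°C, giving 5.8°C.
From 4200 m to 3100 m (dry descent): warms by 9.6 × 1.1 = 10.56°C, giving 16.36°C.

16.36°C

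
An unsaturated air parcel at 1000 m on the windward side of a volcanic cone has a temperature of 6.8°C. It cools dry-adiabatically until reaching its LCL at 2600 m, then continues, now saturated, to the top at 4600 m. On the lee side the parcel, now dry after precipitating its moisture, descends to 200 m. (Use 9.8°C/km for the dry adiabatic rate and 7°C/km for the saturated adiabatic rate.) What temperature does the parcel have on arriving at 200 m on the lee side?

20.24°C

From 1000 m to 2600 m (dry): cools by 9.8 × 1.6 = 15.68°C, giving -8.88°C.
From 2600 m to 4600 m (saturated): cools by 7 × 2 = 14°C, giving -22.88°C.
From 4600 m to 200 m (dry descent): warms by 9.8 × 4.4 = 43.12°C, giving 20.24°C.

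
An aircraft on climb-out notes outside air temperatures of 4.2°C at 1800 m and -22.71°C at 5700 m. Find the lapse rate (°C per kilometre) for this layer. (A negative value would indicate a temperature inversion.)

6.9°C/km

Γ = −ΔT/Δz = (4.2 − (-22.71)) / (5700 − 1800) m
  = 26.91°C / 3.9 km = 6.9°C/km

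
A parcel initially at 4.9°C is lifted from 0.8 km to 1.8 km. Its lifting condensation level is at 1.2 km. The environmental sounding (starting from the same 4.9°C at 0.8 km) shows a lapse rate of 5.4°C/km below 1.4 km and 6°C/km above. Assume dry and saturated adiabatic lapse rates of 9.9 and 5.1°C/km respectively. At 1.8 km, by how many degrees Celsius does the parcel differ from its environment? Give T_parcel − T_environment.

-1.38°C (parcel cooler than environment)

Parcel:
  800 → 1200 m (dry, 9.9°C/km): ΔT = -9.9 × 0.4 = -3.96°C → T = 0.94°C
  1200 → 1800 m (saturated, 5.1°C/km): ΔT = -5.1 × 0.6 = -3.06°C → T = -2.12°C
Environment:
  800 → 1400 m (environment, lower layer, 5.4°C/km): ΔT = -5.4 × 0.6 = -3.24°C → T = 1.66°C
  1400 → 1800 m (environment, upper layer, 6°C/km): ΔT = -6 × 0.4 = -2.4°C → T = -0.74°C
T_parcel − T_env = -2.12 − (-0.74) = -1.38°C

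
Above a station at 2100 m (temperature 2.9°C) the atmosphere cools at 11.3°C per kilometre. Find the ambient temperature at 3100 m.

-8.4°C

From 2100 m to 3100 m (environmental): cools by 11.3 × 1 = 11.3°C, giving -8.4°C.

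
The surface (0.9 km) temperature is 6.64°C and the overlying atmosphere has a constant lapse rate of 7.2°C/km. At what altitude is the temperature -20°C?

4.6 km

Height above start = (6.64 − (-20)) / 7.2 = 3.7 km
Altitude = 900 m + 3700 m = 4600 m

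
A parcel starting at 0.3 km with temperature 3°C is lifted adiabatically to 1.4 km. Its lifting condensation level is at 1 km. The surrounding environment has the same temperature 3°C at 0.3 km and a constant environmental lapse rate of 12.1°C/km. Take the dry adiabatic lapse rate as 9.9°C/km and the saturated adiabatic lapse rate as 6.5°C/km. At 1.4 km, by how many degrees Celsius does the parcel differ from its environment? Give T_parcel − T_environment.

+3.78°C (parcel warmer than environment)

Parcel:
  From 300 m to 1000 m (dry): cools by 9.9 × 0.7 = 6.93°C, giving -3.93°C.
  From 1000 m to 1400 m (saturated): cools by 6.5 × 0.4 = 2.6°C, giving -6.53°C.
Environment:
  From 300 m to 1400 m (environment): cools by 12.1 × 1.1 = 13.31°C, giving -10.31°C.
T_parcel − T_env = -6.53 − (-10.31) = +3.78°C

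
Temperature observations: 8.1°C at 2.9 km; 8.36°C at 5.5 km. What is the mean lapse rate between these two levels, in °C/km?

-0.1°C/km

Γ = −ΔT/Δz = (8.1 − 8.36) / (5500 − 2900) m
  = -0.26°C / 2.6 km = -0.1°C/km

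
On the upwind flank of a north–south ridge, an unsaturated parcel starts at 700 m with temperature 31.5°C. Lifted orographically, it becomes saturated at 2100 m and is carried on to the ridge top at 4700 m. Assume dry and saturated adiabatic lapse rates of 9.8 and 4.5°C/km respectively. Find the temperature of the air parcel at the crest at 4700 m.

From 700 m to 2100 m (dry): cools by 9.8 × 1.4 = 13.72°C, giving 17.78°C.
From 2100 m to 4700 m (saturated): cools by 4.5 × 2.6 = 11.7°C, giving 6.08°C.

6.08°C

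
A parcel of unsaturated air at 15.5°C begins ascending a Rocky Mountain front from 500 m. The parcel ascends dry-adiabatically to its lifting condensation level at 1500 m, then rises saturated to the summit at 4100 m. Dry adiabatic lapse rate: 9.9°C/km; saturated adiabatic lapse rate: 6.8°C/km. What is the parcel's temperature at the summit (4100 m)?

500–1500 m, dry: Δz = 1 km ⇒ ΔT = -9.9°C; T = 5.6°C
1500–4100 m, saturated: Δz = 2.6 km ⇒ ΔT = -17.68°C; T = -12.08°C

-12.08°C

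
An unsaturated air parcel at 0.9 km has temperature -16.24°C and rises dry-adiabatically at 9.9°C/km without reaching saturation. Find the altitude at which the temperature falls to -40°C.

3.3 km

Height above start = (-16.24 − (-40)) / 9.9 = 2.4 km
Altitude = 900 m + 2400 m = 3300 m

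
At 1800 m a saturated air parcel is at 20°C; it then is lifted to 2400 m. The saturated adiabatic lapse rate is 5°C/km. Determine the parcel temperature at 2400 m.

From 1800 m to 2400 m (saturated adiabatic): cools by 5 × 0.6 = 3°C, giving 17°C.

17°C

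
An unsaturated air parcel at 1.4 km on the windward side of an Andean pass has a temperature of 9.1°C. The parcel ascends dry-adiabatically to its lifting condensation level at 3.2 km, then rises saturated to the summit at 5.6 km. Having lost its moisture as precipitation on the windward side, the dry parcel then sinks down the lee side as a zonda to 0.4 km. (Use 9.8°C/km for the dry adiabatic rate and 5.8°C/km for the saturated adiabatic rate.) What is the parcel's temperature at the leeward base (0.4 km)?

28.5°C

From 1400 m to 3200 m (dry): cools by 9.8 × 1.8 = 17.64°C, giving -8.54°C.
From 3200 m to 5600 m (saturated): cools by 5.8 × 2.4 = 13.92°C, giving -22.46°C.
From 5600 m to 400 m (dry descent): warms by 9.8 × 5.2 = 50.96°C, giving 28.5°C.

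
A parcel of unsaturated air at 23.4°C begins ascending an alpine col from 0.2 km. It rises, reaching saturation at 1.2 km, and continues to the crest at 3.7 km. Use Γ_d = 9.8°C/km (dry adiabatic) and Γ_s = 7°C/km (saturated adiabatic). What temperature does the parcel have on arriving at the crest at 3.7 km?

Dry to 1200 m: -9.8 × 1 km = -9.8°C, so T = 13.6°C.
Saturated to 3700 m: -7 × 2.5 km = -17.5°C, so T = -3.9°C.

-3.9°C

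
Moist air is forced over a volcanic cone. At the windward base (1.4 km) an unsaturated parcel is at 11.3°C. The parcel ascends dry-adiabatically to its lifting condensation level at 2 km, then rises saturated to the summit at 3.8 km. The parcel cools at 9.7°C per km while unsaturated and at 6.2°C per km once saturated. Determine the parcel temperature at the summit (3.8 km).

1400 → 2000 m (dry, 9.7°C/km): ΔT = -9.7 × 0.6 = -5.82°C → T = 5.48°C
2000 → 3800 m (saturated, 6.2°C/km): ΔT = -6.2 × 1.8 = -11.16°C → T = -5.68°C

-5.68°C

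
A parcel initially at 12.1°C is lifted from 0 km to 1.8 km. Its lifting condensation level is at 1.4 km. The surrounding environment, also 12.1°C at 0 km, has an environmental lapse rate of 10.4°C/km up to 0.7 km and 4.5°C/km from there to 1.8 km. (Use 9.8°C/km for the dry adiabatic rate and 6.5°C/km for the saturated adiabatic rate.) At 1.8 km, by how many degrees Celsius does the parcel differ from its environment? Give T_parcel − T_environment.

Parcel:
  0 → 1400 m (dry, 9.8°C/km): ΔT = -9.8 × 1.4 = -13.72°C → T = -1.62°C
  1400 → 1800 m (saturated, 6.5°C/km): ΔT = -6.5 × 0.4 = -2.6°C → T = -4.22°C
Environment:
  0 → 700 m (environment, lower layer, 10.4°C/km): ΔT = -10.4 × 0.7 = -7.28°C → T = 4.82°C
  700 → 1800 m (environment, upper layer, 4.5°C/km): ΔT = -4.5 × 1.1 = -4.95°C → T = -0.13°C
T_parcel − T_env = -4.22 − (-0.13) = -4.09°C

-4.09°C (parcel cooler than environment)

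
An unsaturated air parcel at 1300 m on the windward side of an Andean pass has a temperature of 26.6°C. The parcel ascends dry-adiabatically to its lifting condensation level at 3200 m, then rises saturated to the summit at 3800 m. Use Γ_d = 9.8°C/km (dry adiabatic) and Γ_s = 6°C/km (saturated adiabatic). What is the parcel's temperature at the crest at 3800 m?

4.38°C

1300 → 3200 m (dry, 9.8°C/km): ΔT = -9.8 × 1.9 = -18.62°C → T = 7.98°C
3200 → 3800 m (saturated, 6°C/km): ΔT = -6 × 0.6 = -3.6°C → T = 4.38°C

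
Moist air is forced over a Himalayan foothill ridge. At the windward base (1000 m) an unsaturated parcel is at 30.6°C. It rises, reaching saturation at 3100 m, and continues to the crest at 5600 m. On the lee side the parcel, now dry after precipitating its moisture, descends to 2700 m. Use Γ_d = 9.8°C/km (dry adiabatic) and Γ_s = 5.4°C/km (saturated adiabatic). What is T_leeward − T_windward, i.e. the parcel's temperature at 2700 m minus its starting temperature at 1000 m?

1000–3100 m, dry: Δz = 2.1 km ⇒ ΔT = -20.58°C; T = 10.02°C
3100–5600 m, saturated: Δz = 2.5 km ⇒ ΔT = -13.5°C; T = -3.48°C
5600–2700 m, dry descent: Δz = 2.9 km ⇒ ΔT = +28.42°C; T = 24.94°C
Net change vs windward start: 24.94 − 30.6 = -5.66°C

-5.66°C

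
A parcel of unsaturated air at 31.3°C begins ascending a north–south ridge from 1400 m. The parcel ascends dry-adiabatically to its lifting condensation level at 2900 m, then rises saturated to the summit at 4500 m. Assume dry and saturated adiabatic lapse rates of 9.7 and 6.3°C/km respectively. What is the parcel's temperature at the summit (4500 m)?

6.67°C

1400 → 2900 m (dry, 9.7°C/km): ΔT = -9.7 × 1.5 = -14.55°C → T = 16.75°C
2900 → 4500 m (saturated, 6.3°C/km): ΔT = -6.3 × 1.6 = -10.08°C → T = 6.67°C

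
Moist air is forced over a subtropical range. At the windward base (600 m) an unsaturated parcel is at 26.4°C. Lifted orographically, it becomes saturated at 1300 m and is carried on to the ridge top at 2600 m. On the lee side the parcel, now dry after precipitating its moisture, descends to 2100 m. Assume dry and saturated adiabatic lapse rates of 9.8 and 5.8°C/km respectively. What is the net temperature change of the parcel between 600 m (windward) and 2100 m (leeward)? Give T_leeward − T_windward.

-9.5°C

From 600 m to 1300 m (dry): cools by 9.8 × 0.7 = 6.86°C, giving 19.54°C.
From 1300 m to 2600 m (saturated): cools by 5.8 × 1.3 = 7.54°C, giving 12°C.
From 2600 m to 2100 m (dry descent): warms by 9.8 × 0.5 = 4.9°C, giving 16.9°C.
Net change vs windward start: 16.9 − 26.4 = -9.5°C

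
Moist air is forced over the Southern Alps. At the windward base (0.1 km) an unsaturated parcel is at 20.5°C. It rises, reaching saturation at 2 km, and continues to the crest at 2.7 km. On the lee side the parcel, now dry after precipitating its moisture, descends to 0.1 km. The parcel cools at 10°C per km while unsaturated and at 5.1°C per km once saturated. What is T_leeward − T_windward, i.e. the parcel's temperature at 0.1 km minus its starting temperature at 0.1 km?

+3.43°C

From 100 m to 2000 m (dry): cools by 10 × 1.9 = 19°C, giving 1.5°C.
From 2000 m to 2700 m (saturated): cools by 5.1 × 0.7 = 3.57°C, giving -2.07°C.
From 2700 m to 100 m (dry descent): warms by 10 × 2.6 = 26°C, giving 23.93°C.
Net change vs windward start: 23.93 − 20.5 = +3.43°C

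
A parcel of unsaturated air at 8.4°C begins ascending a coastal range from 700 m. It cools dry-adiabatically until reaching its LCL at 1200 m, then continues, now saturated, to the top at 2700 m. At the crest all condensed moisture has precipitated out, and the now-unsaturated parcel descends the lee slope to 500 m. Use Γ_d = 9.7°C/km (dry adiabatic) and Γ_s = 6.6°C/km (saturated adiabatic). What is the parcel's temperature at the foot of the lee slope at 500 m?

From 700 m to 1200 m (dry): cools by 9.7 × 0.5 = 4.85°C, giving 3.55°C.
From 1200 m to 2700 m (saturated): cools by 6.6 × 1.5 = 9.9°C, giving -6.35°C.
From 2700 m to 500 m (dry descent): warms by 9.7 × 2.2 = 21.34°C, giving 14.99°C.

14.99°C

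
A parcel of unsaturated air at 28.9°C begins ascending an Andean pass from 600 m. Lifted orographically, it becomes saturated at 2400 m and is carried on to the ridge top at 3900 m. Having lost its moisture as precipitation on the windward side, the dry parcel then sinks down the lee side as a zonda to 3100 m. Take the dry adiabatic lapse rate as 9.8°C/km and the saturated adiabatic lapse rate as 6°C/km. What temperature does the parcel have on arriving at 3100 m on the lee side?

From 600 m to 2400 m (dry): cools by 9.8 × 1.8 = 17.64°C, giving 11.26°C.
From 2400 m to 3900 m (saturated): cools by 6 × 1.5 = 9°C, giving 2.26°C.
From 3900 m to 3100 m (dry descent): warms by 9.8 × 0.8 = 7.84°C, giving 10.1°C.

10.1°C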